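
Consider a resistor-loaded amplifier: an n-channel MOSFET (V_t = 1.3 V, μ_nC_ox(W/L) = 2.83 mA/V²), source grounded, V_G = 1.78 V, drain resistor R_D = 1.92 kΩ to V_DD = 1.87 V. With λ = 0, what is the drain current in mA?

I_D = 0.326 mA

V_GS = V_G = 1.78 V, so V_ov = 1.78 − 1.3 = 0.48 V.
Assume saturation: I_D = ½ k_n V_ov² = 0.5 × 2.83 × 0.48² = 0.326 mA, giving V_DS = V_DD − I_D R_D = 1.87 − 0.326 × 1.92 = 1.24 V.
V_DS = 1.24 V ≥ V_ov = 0.48 V, confirming saturation.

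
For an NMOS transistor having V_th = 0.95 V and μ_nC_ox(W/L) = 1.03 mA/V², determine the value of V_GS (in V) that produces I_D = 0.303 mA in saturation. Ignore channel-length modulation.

In saturation I_D = ½ k_n (V_GS − V_th)², so V_GS − V_th = √(2 I_D / k_n) = √(2 × 0.303 / 1.03) = 0.767 V.
V_GS = 0.95 + 0.767 = 1.72 V.

V_GS = 1.72 V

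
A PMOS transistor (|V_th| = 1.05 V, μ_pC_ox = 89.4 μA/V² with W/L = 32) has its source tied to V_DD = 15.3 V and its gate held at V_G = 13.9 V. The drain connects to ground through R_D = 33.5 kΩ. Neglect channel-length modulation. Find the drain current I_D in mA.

I_D = 0.175 mA

V_SG = V_DD − V_G = 15.3 − 13.9 = 1.4 V, so V_ov = 1.4 − 1.05 = 0.35 V.
k_p = μ_pC_ox · (W/L) = 2.861 mA/V².
Assume saturation: I_D = ½ k_p V_ov² = 0.5 × 2.861 × 0.35² = 0.175 mA, giving V_SD = V_DD − I_D R_D = 15.3 − 0.175 × 33.5 = 9.43 V.
V_SD = 9.43 V ≥ V_ov = 0.35 V, confirming saturation.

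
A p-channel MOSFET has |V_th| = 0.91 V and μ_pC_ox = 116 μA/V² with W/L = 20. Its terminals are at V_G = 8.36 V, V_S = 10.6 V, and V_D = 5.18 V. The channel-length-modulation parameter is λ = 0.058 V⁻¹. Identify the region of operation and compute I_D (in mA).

V_SG = V_S − V_G = 10.6 − 8.36 = 2.24 V; V_SD = V_S − V_D = 10.6 − 5.18 = 5.42 V.
k_p = μ_pC_ox · (W/L) = 2.32 mA/V².
V_ov = V_SG − |V_th| = 2.24 − 0.91 = 1.33 V.
Since V_SD = 5.42 V ≥ V_ov = 1.33 V, the device is in saturation.
I_D = ½ k_p V_ov² (1 + λ V_SD) = 0.5 × 2.32 × 1.33² × (1 + 0.058 × 5.42) = 2.7 mA.

Saturation; I_D = 2.70 mA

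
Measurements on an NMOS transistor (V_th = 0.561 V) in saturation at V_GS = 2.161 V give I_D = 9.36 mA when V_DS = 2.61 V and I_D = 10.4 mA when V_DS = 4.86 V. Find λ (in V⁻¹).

λ = 0.0567 V⁻¹

With V_GS fixed, I_D ∝ (1 + λ V_DS) in saturation, so I_D2/I_D1 = (1 + λ V_DS2)/(1 + λ V_DS1).
10.4/9.36 = 1.111 = (1 + 4.86 λ)/(1 + 2.61 λ).
Solving: λ (I_D1 V_DS2 − I_D2 V_DS1) = I_D2 − I_D1, so λ = (10.4 − 9.36) / (9.36 × 4.86 − 10.4 × 2.61) = 1.04 / 18.3 = 0.0567 V⁻¹.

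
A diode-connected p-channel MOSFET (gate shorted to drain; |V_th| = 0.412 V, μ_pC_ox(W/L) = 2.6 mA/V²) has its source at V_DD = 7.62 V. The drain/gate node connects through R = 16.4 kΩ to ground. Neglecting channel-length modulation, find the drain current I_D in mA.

I_D = 0.405 mA

With gate tied to drain, V_SG = V_SD ≥ V_SG − |V_th|, so the device is in saturation.
KCL at the drain: ½ k_p (V_SG − |V_th|)² = (V_DD − V_SG)/R.
Let x = V_SG − 0.412. Then 21.3 x² + x − 7.208 = 0, giving x = 0.558 V (positive root), so V_SG = 0.97 V.
I_D = (V_DD − V_SG)/R = (7.62 − 0.97) / 16.4 = 0.405 mA.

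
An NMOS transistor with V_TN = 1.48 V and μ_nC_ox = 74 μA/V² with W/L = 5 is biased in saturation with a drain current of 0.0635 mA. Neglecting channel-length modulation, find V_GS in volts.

V_GS = 2.07 V

k_n = μ_nC_ox · (W/L) = 0.37 mA/V².
In saturation I_D = ½ k_n (V_GS − V_TN)², so V_GS − V_TN = √(2 I_D / k_n) = √(2 × 0.0635 / 0.37) = 0.586 V.
V_GS = 1.48 + 0.586 = 2.07 V.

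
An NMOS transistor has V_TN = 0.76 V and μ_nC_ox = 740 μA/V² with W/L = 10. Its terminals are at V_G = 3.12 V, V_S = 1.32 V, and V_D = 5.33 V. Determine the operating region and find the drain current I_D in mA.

Saturation; I_D = 4.00 mA

V_GS = V_G − V_S = 3.12 − 1.32 = 1.8 V; V_DS = V_D − V_S = 5.33 − 1.32 = 4.01 V.
k_n = μ_nC_ox · (W/L) = 7.4 mA/V².
V_ov = V_GS − V_TN = 1.8 − 0.76 = 1.04 V.
Since V_DS = 4.01 V ≥ V_ov = 1.04 V, the device is in saturation.
I_D = ½ k_n V_ov² = 0.5 × 7.4 × 1.04² = 4 mA.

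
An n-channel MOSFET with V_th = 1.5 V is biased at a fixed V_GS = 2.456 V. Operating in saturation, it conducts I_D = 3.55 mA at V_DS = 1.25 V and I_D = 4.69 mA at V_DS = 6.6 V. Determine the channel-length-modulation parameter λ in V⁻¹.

With V_GS fixed, I_D ∝ (1 + λ V_DS) in saturation, so I_D2/I_D1 = (1 + λ V_DS2)/(1 + λ V_DS1).
4.69/3.55 = 1.321 = (1 + 6.6 λ)/(1 + 1.25 λ).
Solving: λ (I_D1 V_DS2 − I_D2 V_DS1) = I_D2 − I_D1, so λ = (4.69 − 3.55) / (3.55 × 6.6 − 4.69 × 1.25) = 1.14 / 17.6 = 0.0649 V⁻¹.

λ = 0.0649 V⁻¹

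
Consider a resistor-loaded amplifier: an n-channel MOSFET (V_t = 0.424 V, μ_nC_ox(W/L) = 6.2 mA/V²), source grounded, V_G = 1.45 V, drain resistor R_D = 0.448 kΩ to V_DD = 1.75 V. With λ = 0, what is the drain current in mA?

V_GS = V_G = 1.45 V, so V_ov = 1.45 − 0.424 = 1.03 V.
Assume saturation: I_D = ½ k_n V_ov² = 0.5 × 6.2 × 1.03² = 3.26 mA, giving V_DS = V_DD − I_D R_D = 1.75 − 3.26 × 0.448 = 0.288 V.
But 0.288 V < V_ov = 1.03 V, so the device is actually in triode.
In triode I_D = k_n[V_ov V_DS − ½ V_DS²] and I_D = (V_DD − V_DS)/R_D. Equating: 1.39 V_DS² − 3.85 V_DS + 1.75 = 0, giving V_DS = 0.573 V (the root below V_ov).
I_D = (1.75 − 0.573) / 0.448 = 2.63 mA.

I_D = 2.63 mA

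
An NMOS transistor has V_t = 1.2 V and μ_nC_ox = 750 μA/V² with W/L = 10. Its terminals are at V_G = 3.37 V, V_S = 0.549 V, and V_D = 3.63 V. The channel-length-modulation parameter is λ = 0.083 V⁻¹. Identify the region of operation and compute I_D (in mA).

Saturation; I_D = 12.4 mA

V_GS = V_G − V_S = 3.37 − 0.549 = 2.82 V; V_DS = V_D − V_S = 3.63 − 0.549 = 3.08 V.
k_n = μ_nC_ox · (W/L) = 7.5 mA/V².
V_ov = V_GS − V_t = 2.82 − 1.2 = 1.62 V.
Since V_DS = 3.08 V ≥ V_ov = 1.62 V, the device is in saturation.
I_D = ½ k_n V_ov² (1 + λ V_DS) = 0.5 × 7.5 × 1.62² × (1 + 0.083 × 3.08) = 12.4 mA.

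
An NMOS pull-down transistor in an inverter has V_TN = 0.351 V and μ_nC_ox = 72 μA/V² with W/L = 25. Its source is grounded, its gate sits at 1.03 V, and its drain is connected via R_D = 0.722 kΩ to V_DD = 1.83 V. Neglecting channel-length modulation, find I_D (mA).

I_D = 0.415 mA

V_GS = V_G = 1.03 V, so V_ov = 1.03 − 0.351 = 0.679 V.
k_n = μ_nC_ox · (W/L) = 1.8 mA/V².
Assume saturation: I_D = ½ k_n V_ov² = 0.5 × 1.8 × 0.679² = 0.415 mA, giving V_DS = V_DD − I_D R_D = 1.83 − 0.415 × 0.722 = 1.53 V.
V_DS = 1.53 V ≥ V_ov = 0.679 V, confirming saturation.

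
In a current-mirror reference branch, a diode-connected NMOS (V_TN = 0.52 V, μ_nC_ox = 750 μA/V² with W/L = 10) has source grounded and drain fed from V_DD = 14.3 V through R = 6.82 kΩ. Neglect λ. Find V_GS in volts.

With gate tied to drain, V_GS = V_DS ≥ V_GS − V_TN, so the device is in saturation.
k_n = μ_nC_ox · (W/L) = 7.5 mA/V².
KCL at the drain: ½ k_n (V_GS − V_TN)² = (V_DD − V_GS)/R.
Let x = V_GS − 0.52. Then 25.6 x² + x − 13.78 = 0, giving x = 0.715 V (positive root), so V_GS = 1.23 V.
I_D = (V_DD − V_GS)/R = (14.3 − 1.23) / 6.82 = 1.92 mA.

V_GS = 1.23 V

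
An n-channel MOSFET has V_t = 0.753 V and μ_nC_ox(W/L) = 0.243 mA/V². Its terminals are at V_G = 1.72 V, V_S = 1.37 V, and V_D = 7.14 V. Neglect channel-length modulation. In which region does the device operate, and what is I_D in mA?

Cutoff; I_D = 0 mA

V_GS = V_G − V_S = 1.72 − 1.37 = 0.35 V; V_DS = V_D − V_S = 7.14 − 1.37 = 5.77 V.
V_GS = 0.35 V < V_t = 0.753 V, so the transistor is in cutoff.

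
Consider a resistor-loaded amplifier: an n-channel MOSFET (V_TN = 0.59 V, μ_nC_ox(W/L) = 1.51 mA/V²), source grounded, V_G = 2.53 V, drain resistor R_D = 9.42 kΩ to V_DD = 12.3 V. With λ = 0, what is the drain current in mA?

I_D = 1.25 mA

V_GS = V_G = 2.53 V, so V_ov = 2.53 − 0.59 = 1.94 V.
Assume saturation: I_D = ½ k_n V_ov² = 0.5 × 1.51 × 1.94² = 2.84 mA, giving V_DS = V_DD − I_D R_D = 12.3 − 2.84 × 9.42 = -14.5 V.
But -14.5 V < V_ov = 1.94 V, so the device is actually in triode.
In triode I_D = k_n[V_ov V_DS − ½ V_DS²] and I_D = (V_DD − V_DS)/R_D. Equating: 7.11 V_DS² − 28.59 V_DS + 12.3 = 0, giving V_DS = 0.49 V (the root below V_ov).
I_D = (12.3 − 0.49) / 9.42 = 1.25 mA.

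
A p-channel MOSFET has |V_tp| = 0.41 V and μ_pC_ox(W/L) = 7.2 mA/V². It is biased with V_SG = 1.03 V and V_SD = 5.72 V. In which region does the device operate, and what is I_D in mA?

V_ov = V_SG − |V_tp| = 1.03 − 0.41 = 0.62 V.
Since V_SD = 5.72 V ≥ V_ov = 0.62 V, the device is in saturation.
I_D = ½ k_p V_ov² = 0.5 × 7.2 × 0.62² = 1.38 mA.

Saturation; I_D = 1.38 mA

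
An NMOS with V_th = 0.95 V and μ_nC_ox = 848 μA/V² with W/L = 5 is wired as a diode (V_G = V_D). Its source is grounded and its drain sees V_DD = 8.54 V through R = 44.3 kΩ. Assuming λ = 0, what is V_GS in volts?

V_GS = 1.23 V

With gate tied to drain, V_GS = V_DS ≥ V_GS − V_th, so the device is in saturation.
k_n = μ_nC_ox · (W/L) = 4.24 mA/V².
KCL at the drain: ½ k_n (V_GS − V_th)² = (V_DD − V_GS)/R.
Let x = V_GS − 0.95. Then 93.9 x² + x − 7.59 = 0, giving x = 0.279 V (positive root), so V_GS = 1.23 V.
I_D = (V_DD − V_GS)/R = (8.54 − 1.23) / 44.3 = 0.165 mA.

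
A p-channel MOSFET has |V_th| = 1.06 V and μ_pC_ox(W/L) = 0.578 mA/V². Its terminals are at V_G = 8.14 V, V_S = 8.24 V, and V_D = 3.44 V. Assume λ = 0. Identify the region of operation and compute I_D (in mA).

V_SG = V_S − V_G = 8.24 − 8.14 = 0.1 V; V_SD = V_S − V_D = 8.24 − 3.44 = 4.8 V.
V_SG = 0.1 V < |V_th| = 1.06 V, so the transistor is in cutoff.

Cutoff; I_D = 0 mA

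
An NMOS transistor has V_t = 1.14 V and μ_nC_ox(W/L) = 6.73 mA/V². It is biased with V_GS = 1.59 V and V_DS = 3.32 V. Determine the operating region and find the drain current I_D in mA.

V_ov = V_GS − V_t = 1.59 − 1.14 = 0.45 V.
Since V_DS = 3.32 V ≥ V_ov = 0.45 V, the device is in saturation.
I_D = ½ k_n V_ov² = 0.5 × 6.73 × 0.45² = 0.681 mA.

Saturation; I_D = 0.681 mA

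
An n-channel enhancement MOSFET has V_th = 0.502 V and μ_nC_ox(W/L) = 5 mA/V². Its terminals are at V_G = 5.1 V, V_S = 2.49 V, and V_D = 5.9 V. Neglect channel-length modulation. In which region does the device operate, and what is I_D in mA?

V_GS = V_G − V_S = 5.1 − 2.49 = 2.61 V; V_DS = V_D − V_S = 5.9 − 2.49 = 3.41 V.
V_ov = V_GS − V_th = 2.61 − 0.502 = 2.11 V.
Since V_DS = 3.41 V ≥ V_ov = 2.11 V, the device is in saturation.
I_D = ½ k_n V_ov² = 0.5 × 5 × 2.11² = 11.1 mA.

Saturation; I_D = 11.1 mA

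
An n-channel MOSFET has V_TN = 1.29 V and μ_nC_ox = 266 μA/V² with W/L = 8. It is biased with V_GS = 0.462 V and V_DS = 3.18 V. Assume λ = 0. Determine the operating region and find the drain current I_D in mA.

V_GS = 0.462 V < V_TN = 1.29 V, so the transistor is in cutoff.

Cutoff; I_D = 0 mA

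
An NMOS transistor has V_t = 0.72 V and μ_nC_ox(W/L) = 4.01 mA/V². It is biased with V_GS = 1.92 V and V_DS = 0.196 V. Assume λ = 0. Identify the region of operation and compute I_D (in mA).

V_ov = V_GS − V_t = 1.92 − 0.72 = 1.2 V.
Since V_DS = 0.196 V < V_ov = 1.2 V, the device is in the triode region.
I_D = k_n [V_ov · V_DS − ½ V_DS²] = 4.01 × [1.2 × 0.196 − 0.5 × 0.196²] = 0.866 mA.

Triode; I_D = 0.866 mA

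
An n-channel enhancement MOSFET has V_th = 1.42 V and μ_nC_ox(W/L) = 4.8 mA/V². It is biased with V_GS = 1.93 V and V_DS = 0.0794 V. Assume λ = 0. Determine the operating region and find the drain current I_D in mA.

Triode; I_D = 0.179 mA

V_ov = V_GS − V_th = 1.93 − 1.42 = 0.51 V.
Since V_DS = 0.0794 V < V_ov = 0.51 V, the device is in the triode region.
I_D = k_n [V_ov · V_DS − ½ V_DS²] = 4.8 × [0.51 × 0.0794 − 0.5 × 0.0794²] = 0.179 mA.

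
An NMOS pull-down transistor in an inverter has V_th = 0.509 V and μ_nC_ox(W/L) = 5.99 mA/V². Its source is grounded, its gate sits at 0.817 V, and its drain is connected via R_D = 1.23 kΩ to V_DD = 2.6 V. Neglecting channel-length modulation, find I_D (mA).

I_D = 0.284 mA

V_GS = V_G = 0.817 V, so V_ov = 0.817 − 0.509 = 0.308 V.
Assume saturation: I_D = ½ k_n V_ov² = 0.5 × 5.99 × 0.308² = 0.284 mA, giving V_DS = V_DD − I_D R_D = 2.6 − 0.284 × 1.23 = 2.25 V.
V_DS = 2.25 V ≥ V_ov = 0.308 V, confirming saturation.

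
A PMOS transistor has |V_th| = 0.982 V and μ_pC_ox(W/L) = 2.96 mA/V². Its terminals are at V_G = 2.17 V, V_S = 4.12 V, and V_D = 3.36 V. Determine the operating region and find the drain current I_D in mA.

V_SG = V_S − V_G = 4.12 − 2.17 = 1.95 V; V_SD = V_S − V_D = 4.12 − 3.36 = 0.76 V.
V_ov = V_SG − |V_th| = 1.95 − 0.982 = 0.968 V.
Since V_SD = 0.76 V < V_ov = 0.968 V, the device is in the triode region.
I_D = k_p [V_ov · V_SD − ½ V_SD²] = 2.96 × [0.968 × 0.76 − 0.5 × 0.76²] = 1.32 mA.

Triode; I_D = 1.32 mA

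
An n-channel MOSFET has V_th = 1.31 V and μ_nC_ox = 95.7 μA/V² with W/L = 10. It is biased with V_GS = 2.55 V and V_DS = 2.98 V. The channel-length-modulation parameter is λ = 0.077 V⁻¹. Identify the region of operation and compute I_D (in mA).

k_n = μ_nC_ox · (W/L) = 0.957 mA/V².
V_ov = V_GS − V_th = 2.55 − 1.31 = 1.24 V.
Since V_DS = 2.98 V ≥ V_ov = 1.24 V, the device is in saturation.
I_D = ½ k_n V_ov² (1 + λ V_DS) = 0.5 × 0.957 × 1.24² × (1 + 0.077 × 2.98) = 0.905 mA.

Saturation; I_D = 0.905 mA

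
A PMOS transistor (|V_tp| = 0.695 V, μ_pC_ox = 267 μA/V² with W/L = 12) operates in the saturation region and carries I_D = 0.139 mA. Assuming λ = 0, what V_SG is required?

V_SG = 0.990 V

k_p = μ_pC_ox · (W/L) = 3.204 mA/V².
In saturation I_D = ½ k_p (V_SG − |V_tp|)², so V_SG − |V_tp| = √(2 I_D / k_p) = √(2 × 0.139 / 3.204) = 0.295 V.
V_SG = 0.695 + 0.295 = 0.99 V.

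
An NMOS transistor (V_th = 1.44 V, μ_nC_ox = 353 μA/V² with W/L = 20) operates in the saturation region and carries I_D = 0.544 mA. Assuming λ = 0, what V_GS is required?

k_n = μ_nC_ox · (W/L) = 7.06 mA/V².
In saturation I_D = ½ k_n (V_GS − V_th)², so V_GS − V_th = √(2 I_D / k_n) = √(2 × 0.544 / 7.06) = 0.393 V.
V_GS = 1.44 + 0.393 = 1.83 V.

V_GS = 1.83 V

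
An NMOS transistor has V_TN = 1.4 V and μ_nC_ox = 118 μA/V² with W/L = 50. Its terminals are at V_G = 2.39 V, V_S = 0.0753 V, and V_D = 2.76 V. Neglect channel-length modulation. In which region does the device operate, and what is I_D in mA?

V_GS = V_G − V_S = 2.39 − 0.0753 = 2.31 V; V_DS = V_D − V_S = 2.76 − 0.0753 = 2.68 V.
k_n = μ_nC_ox · (W/L) = 5.9 mA/V².
V_ov = V_GS − V_TN = 2.31 − 1.4 = 0.915 V.
Since V_DS = 2.68 V ≥ V_ov = 0.915 V, the device is in saturation.
I_D = ½ k_n V_ov² = 0.5 × 5.9 × 0.915² = 2.47 mA.

Saturation; I_D = 2.47 mA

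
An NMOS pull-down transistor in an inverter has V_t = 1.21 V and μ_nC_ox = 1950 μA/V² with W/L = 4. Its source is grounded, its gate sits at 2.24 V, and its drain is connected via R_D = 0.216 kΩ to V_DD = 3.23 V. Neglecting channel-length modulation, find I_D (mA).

I_D = 4.14 mA

V_GS = V_G = 2.24 V, so V_ov = 2.24 − 1.21 = 1.03 V.
k_n = μ_nC_ox · (W/L) = 7.8 mA/V².
Assume saturation: I_D = ½ k_n V_ov² = 0.5 × 7.8 × 1.03² = 4.14 mA, giving V_DS = V_DD − I_D R_D = 3.23 − 4.14 × 0.216 = 2.34 V.
V_DS = 2.34 V ≥ V_ov = 1.03 V, confirming saturation.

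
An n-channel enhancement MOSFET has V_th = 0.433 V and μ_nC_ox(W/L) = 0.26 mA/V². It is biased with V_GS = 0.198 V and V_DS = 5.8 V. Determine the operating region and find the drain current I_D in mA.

V_GS = 0.198 V < V_th = 0.433 V, so the transistor is in cutoff.

Cutoff; I_D = 0 mA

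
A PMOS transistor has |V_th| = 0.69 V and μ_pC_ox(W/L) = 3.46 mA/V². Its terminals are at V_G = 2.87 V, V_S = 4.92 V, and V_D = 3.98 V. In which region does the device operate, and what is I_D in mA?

Triode; I_D = 2.89 mA

V_SG = V_S − V_G = 4.92 − 2.87 = 2.05 V; V_SD = V_S − V_D = 4.92 − 3.98 = 0.94 V.
V_ov = V_SG − |V_th| = 2.05 − 0.69 = 1.36 V.
Since V_SD = 0.94 V < V_ov = 1.36 V, the device is in the triode region.
I_D = k_p [V_ov · V_SD − ½ V_SD²] = 3.46 × [1.36 × 0.94 − 0.5 × 0.94²] = 2.89 mA.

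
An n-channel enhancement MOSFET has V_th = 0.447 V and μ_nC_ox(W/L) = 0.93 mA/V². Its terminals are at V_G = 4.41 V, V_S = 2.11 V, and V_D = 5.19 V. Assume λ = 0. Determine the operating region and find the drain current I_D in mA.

V_GS = V_G − V_S = 4.41 − 2.11 = 2.3 V; V_DS = V_D − V_S = 5.19 − 2.11 = 3.08 V.
V_ov = V_GS − V_th = 2.3 − 0.447 = 1.85 V.
Since V_DS = 3.08 V ≥ V_ov = 1.85 V, the device is in saturation.
I_D = ½ k_n V_ov² = 0.5 × 0.93 × 1.85² = 1.6 mA.

Saturation; I_D = 1.60 mA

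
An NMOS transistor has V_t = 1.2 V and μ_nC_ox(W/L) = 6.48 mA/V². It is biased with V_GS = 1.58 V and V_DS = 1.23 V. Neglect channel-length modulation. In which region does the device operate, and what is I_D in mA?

V_ov = V_GS − V_t = 1.58 − 1.2 = 0.38 V.
Since V_DS = 1.23 V ≥ V_ov = 0.38 V, the device is in saturation.
I_D = ½ k_n V_ov² = 0.5 × 6.48 × 0.38² = 0.468 mA.

Saturation; I_D = 0.468 mA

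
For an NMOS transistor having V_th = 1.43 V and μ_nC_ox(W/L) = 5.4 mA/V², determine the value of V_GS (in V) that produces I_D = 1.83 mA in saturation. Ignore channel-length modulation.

In saturation I_D = ½ k_n (V_GS − V_th)², so V_GS − V_th = √(2 I_D / k_n) = √(2 × 1.83 / 5.4) = 0.823 V.
V_GS = 1.43 + 0.823 = 2.25 V.

V_GS = 2.25 V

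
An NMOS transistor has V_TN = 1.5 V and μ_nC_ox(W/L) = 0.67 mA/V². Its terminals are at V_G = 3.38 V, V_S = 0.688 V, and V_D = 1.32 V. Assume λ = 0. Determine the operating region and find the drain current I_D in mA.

V_GS = V_G − V_S = 3.38 − 0.688 = 2.69 V; V_DS = V_D − V_S = 1.32 − 0.688 = 0.632 V.
V_ov = V_GS − V_TN = 2.69 − 1.5 = 1.19 V.
Since V_DS = 0.632 V < V_ov = 1.19 V, the device is in the triode region.
I_D = k_n [V_ov · V_DS − ½ V_DS²] = 0.67 × [1.19 × 0.632 − 0.5 × 0.632²] = 0.371 mA.

Triode; I_D = 0.371 mA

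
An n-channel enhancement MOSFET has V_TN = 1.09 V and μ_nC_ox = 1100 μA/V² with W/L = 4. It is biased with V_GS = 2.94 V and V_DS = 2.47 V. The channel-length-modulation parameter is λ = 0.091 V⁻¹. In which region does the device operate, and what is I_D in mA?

k_n = μ_nC_ox · (W/L) = 4.4 mA/V².
V_ov = V_GS − V_TN = 2.94 − 1.09 = 1.85 V.
Since V_DS = 2.47 V ≥ V_ov = 1.85 V, the device is in saturation.
I_D = ½ k_n V_ov² (1 + λ V_DS) = 0.5 × 4.4 × 1.85² × (1 + 0.091 × 2.47) = 9.22 mA.

Saturation; I_D = 9.22 mA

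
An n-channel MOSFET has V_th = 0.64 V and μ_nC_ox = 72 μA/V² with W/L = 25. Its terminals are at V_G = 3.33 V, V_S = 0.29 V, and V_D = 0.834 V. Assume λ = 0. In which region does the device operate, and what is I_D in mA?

Triode; I_D = 2.08 mA

V_GS = V_G − V_S = 3.33 − 0.29 = 3.04 V; V_DS = V_D − V_S = 0.834 − 0.29 = 0.544 V.
k_n = μ_nC_ox · (W/L) = 1.8 mA/V².
V_ov = V_GS − V_th = 3.04 − 0.64 = 2.4 V.
Since V_DS = 0.544 V < V_ov = 2.4 V, the device is in the triode region.
I_D = k_n [V_ov · V_DS − ½ V_DS²] = 1.8 × [2.4 × 0.544 − 0.5 × 0.544²] = 2.08 mA.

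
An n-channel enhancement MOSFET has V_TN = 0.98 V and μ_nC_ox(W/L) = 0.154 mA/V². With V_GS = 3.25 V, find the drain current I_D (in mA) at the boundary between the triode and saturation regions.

I_D = 0.397 mA

At the boundary V_DS = V_ov = V_GS − V_TN = 3.25 − 0.98 = 2.27 V.
I_D = ½ k_n V_ov² = 0.5 × 0.154 × 2.27² = 0.397 mA.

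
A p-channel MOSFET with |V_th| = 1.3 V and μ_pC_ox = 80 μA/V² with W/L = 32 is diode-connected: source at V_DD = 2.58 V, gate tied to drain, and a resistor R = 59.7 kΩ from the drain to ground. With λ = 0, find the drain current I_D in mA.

With gate tied to drain, V_SG = V_SD ≥ V_SG − |V_th|, so the device is in saturation.
k_p = μ_pC_ox · (W/L) = 2.56 mA/V².
KCL at the drain: ½ k_p (V_SG − |V_th|)² = (V_DD − V_SG)/R.
Let x = V_SG − 1.3. Then 76.4 x² + x − 1.28 = 0, giving x = 0.123 V (positive root), so V_SG = 1.42 V.
I_D = (V_DD − V_SG)/R = (2.58 − 1.42) / 59.7 = 0.0194 mA.

I_D = 0.0194 mA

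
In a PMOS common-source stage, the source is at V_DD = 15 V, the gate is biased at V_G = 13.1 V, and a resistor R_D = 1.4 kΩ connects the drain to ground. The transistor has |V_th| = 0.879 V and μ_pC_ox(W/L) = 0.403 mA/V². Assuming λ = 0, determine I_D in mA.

V_SG = V_DD − V_G = 15 − 13.1 = 1.9 V, so V_ov = 1.9 − 0.879 = 1.02 V.
Assume saturation: I_D = ½ k_p V_ov² = 0.5 × 0.403 × 1.02² = 0.21 mA, giving V_SD = V_DD − I_D R_D = 15 − 0.21 × 1.4 = 14.7 V.
V_SD = 14.7 V ≥ V_ov = 1.02 V, confirming saturation.

I_D = 0.210 mA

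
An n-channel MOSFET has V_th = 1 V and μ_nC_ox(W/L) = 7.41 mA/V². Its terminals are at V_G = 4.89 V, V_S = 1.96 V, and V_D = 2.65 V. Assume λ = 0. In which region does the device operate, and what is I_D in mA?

Triode; I_D = 8.10 mA

V_GS = V_G − V_S = 4.89 − 1.96 = 2.93 V; V_DS = V_D − V_S = 2.65 − 1.96 = 0.69 V.
V_ov = V_GS − V_th = 2.93 − 1 = 1.93 V.
Since V_DS = 0.69 V < V_ov = 1.93 V, the device is in the triode region.
I_D = k_n [V_ov · V_DS − ½ V_DS²] = 7.41 × [1.93 × 0.69 − 0.5 × 0.69²] = 8.1 mA.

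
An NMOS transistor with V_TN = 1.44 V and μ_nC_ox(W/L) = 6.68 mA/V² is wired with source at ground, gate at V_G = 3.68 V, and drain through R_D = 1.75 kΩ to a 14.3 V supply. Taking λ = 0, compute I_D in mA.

V_GS = V_G = 3.68 V, so V_ov = 3.68 − 1.44 = 2.24 V.
Assume saturation: I_D = ½ k_n V_ov² = 0.5 × 6.68 × 2.24² = 16.8 mA, giving V_DS = V_DD − I_D R_D = 14.3 − 16.8 × 1.75 = -15 V.
But -15 V < V_ov = 2.24 V, so the device is actually in triode.
In triode I_D = k_n[V_ov V_DS − ½ V_DS²] and I_D = (V_DD − V_DS)/R_D. Equating: 5.84 V_DS² − 27.19 V_DS + 14.3 = 0, giving V_DS = 0.605 V (the root below V_ov).
I_D = (14.3 − 0.605) / 1.75 = 7.83 mA.

I_D = 7.83 mA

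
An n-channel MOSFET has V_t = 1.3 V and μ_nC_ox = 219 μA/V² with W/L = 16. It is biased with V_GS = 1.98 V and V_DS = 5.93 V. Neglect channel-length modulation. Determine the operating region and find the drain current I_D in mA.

k_n = μ_nC_ox · (W/L) = 3.504 mA/V².
V_ov = V_GS − V_t = 1.98 − 1.3 = 0.68 V.
Since V_DS = 5.93 V ≥ V_ov = 0.68 V, the device is in saturation.
I_D = ½ k_n V_ov² = 0.5 × 3.504 × 0.68² = 0.81 mA.

Saturation; I_D = 0.810 mA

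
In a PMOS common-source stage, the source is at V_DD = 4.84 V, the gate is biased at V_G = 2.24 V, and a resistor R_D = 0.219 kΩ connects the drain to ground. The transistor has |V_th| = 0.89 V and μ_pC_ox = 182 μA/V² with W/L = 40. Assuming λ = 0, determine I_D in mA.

V_SG = V_DD − V_G = 4.84 − 2.24 = 2.6 V, so V_ov = 2.6 − 0.89 = 1.71 V.
k_p = μ_pC_ox · (W/L) = 7.28 mA/V².
Assume saturation: I_D = ½ k_p V_ov² = 0.5 × 7.28 × 1.71² = 10.6 mA, giving V_SD = V_DD − I_D R_D = 4.84 − 10.6 × 0.219 = 2.51 V.
V_SD = 2.51 V ≥ V_ov = 1.71 V, confirming saturation.

I_D = 10.6 mA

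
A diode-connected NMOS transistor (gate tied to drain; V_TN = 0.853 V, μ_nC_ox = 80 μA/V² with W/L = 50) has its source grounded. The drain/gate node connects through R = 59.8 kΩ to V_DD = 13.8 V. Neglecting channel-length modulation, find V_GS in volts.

With gate tied to drain, V_GS = V_DS ≥ V_GS − V_TN, so the device is in saturation.
k_n = μ_nC_ox · (W/L) = 4 mA/V².
KCL at the drain: ½ k_n (V_GS − V_TN)² = (V_DD − V_GS)/R.
Let x = V_GS − 0.853. Then 120 x² + x − 12.95 = 0, giving x = 0.325 V (positive root), so V_GS = 1.18 V.
I_D = (V_DD − V_GS)/R = (13.8 − 1.18) / 59.8 = 0.211 mA.

V_GS = 1.18 V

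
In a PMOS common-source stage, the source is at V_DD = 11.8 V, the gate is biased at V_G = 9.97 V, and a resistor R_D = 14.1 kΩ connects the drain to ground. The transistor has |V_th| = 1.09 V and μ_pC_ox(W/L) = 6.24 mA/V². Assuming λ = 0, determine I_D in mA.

V_SG = V_DD − V_G = 11.8 − 9.97 = 1.83 V, so V_ov = 1.83 − 1.09 = 0.74 V.
Assume saturation: I_D = ½ k_p V_ov² = 0.5 × 6.24 × 0.74² = 1.71 mA, giving V_SD = V_DD − I_D R_D = 11.8 − 1.71 × 14.1 = -12.3 V.
But -12.3 V < V_ov = 0.74 V, so the device is actually in triode.
In triode I_D = k_p[V_ov V_SD − ½ V_SD²] and I_D = (V_DD − V_SD)/R_D. Equating: 44 V_SD² − 66.11 V_SD + 11.8 = 0, giving V_SD = 0.207 V (the root below V_ov).
I_D = (11.8 − 0.207) / 14.1 = 0.822 mA.

I_D = 0.822 mA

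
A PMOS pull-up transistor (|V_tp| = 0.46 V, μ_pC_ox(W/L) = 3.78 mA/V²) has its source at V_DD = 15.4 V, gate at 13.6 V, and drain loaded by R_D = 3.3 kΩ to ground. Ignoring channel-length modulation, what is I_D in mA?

V_SG = V_DD − V_G = 15.4 − 13.6 = 1.8 V, so V_ov = 1.8 − 0.46 = 1.34 V.
Assume saturation: I_D = ½ k_p V_ov² = 0.5 × 3.78 × 1.34² = 3.39 mA, giving V_SD = V_DD − I_D R_D = 15.4 − 3.39 × 3.3 = 4.2 V.
V_SD = 4.2 V ≥ V_ov = 1.34 V, confirming saturation.

I_D = 3.39 mA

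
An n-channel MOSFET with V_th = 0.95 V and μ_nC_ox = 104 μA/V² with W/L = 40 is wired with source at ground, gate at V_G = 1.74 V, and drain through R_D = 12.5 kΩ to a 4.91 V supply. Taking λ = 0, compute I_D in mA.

V_GS = V_G = 1.74 V, so V_ov = 1.74 − 0.95 = 0.79 V.
k_n = μ_nC_ox · (W/L) = 4.16 mA/V².
Assume saturation: I_D = ½ k_n V_ov² = 0.5 × 4.16 × 0.79² = 1.3 mA, giving V_DS = V_DD − I_D R_D = 4.91 − 1.3 × 12.5 = -11.3 V.
But -11.3 V < V_ov = 0.79 V, so the device is actually in triode.
In triode I_D = k_n[V_ov V_DS − ½ V_DS²] and I_D = (V_DD − V_DS)/R_D. Equating: 26 V_DS² − 42.08 V_DS + 4.91 = 0, giving V_DS = 0.127 V (the root below V_ov).
I_D = (4.91 − 0.127) / 12.5 = 0.383 mA.

I_D = 0.383 mA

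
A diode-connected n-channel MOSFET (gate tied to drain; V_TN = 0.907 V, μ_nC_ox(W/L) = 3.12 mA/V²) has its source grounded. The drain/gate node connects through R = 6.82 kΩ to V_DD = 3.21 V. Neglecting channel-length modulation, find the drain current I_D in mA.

With gate tied to drain, V_GS = V_DS ≥ V_GS − V_TN, so the device is in saturation.
KCL at the drain: ½ k_n (V_GS − V_TN)² = (V_DD − V_GS)/R.
Let x = V_GS − 0.907. Then 10.6 x² + x − 2.303 = 0, giving x = 0.421 V (positive root), so V_GS = 1.33 V.
I_D = (V_DD − V_GS)/R = (3.21 − 1.33) / 6.82 = 0.276 mA.

I_D = 0.276 mA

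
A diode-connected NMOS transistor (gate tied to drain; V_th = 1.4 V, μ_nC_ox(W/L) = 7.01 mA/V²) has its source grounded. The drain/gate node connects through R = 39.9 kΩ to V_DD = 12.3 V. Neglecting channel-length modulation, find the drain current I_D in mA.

I_D = 0.266 mA

With gate tied to drain, V_GS = V_DS ≥ V_GS − V_th, so the device is in saturation.
KCL at the drain: ½ k_n (V_GS − V_th)² = (V_DD − V_GS)/R.
Let x = V_GS − 1.4. Then 140 x² + x − 10.9 = 0, giving x = 0.276 V (positive root), so V_GS = 1.68 V.
I_D = (V_DD − V_GS)/R = (12.3 − 1.68) / 39.9 = 0.266 mA.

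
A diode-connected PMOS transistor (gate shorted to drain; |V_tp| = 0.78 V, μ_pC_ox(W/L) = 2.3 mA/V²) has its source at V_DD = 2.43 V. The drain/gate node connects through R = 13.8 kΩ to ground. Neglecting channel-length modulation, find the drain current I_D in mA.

I_D = 0.0984 mA

With gate tied to drain, V_SG = V_SD ≥ V_SG − |V_tp|, so the device is in saturation.
KCL at the drain: ½ k_p (V_SG − |V_tp|)² = (V_DD − V_SG)/R.
Let x = V_SG − 0.78. Then 15.9 x² + x − 1.65 = 0, giving x = 0.292 V (positive root), so V_SG = 1.07 V.
I_D = (V_DD − V_SG)/R = (2.43 − 1.07) / 13.8 = 0.0984 mA.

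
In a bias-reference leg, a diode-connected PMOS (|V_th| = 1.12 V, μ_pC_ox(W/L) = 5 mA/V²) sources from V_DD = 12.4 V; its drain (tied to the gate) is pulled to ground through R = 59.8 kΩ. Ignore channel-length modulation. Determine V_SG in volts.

V_SG = 1.39 V

With gate tied to drain, V_SG = V_SD ≥ V_SG − |V_th|, so the device is in saturation.
KCL at the drain: ½ k_p (V_SG − |V_th|)² = (V_DD − V_SG)/R.
Let x = V_SG − 1.12. Then 150 x² + x − 11.28 = 0, giving x = 0.271 V (positive root), so V_SG = 1.39 V.
I_D = (V_DD − V_SG)/R = (12.4 − 1.39) / 59.8 = 0.184 mA.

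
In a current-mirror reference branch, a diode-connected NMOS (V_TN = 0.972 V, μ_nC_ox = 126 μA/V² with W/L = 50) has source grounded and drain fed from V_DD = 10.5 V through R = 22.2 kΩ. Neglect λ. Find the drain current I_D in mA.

With gate tied to drain, V_GS = V_DS ≥ V_GS − V_TN, so the device is in saturation.
k_n = μ_nC_ox · (W/L) = 6.3 mA/V².
KCL at the drain: ½ k_n (V_GS − V_TN)² = (V_DD − V_GS)/R.
Let x = V_GS − 0.972. Then 69.9 x² + x − 9.528 = 0, giving x = 0.362 V (positive root), so V_GS = 1.33 V.
I_D = (V_DD − V_GS)/R = (10.5 − 1.33) / 22.2 = 0.413 mA.

I_D = 0.413 mA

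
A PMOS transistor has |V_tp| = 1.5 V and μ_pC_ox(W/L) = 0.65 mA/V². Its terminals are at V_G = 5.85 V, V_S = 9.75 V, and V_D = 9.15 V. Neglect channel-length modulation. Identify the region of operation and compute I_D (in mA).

V_SG = V_S − V_G = 9.75 − 5.85 = 3.9 V; V_SD = V_S − V_D = 9.75 − 9.15 = 0.6 V.
V_ov = V_SG − |V_tp| = 3.9 − 1.5 = 2.4 V.
Since V_SD = 0.6 V < V_ov = 2.4 V, the device is in the triode region.
I_D = k_p [V_ov · V_SD − ½ V_SD²] = 0.65 × [2.4 × 0.6 − 0.5 × 0.6²] = 0.819 mA.

Triode; I_D = 0.819 mA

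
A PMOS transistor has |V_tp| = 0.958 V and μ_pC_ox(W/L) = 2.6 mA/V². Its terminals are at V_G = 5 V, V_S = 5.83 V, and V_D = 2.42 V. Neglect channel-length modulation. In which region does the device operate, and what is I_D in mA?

Cutoff; I_D = 0 mA

V_SG = V_S − V_G = 5.83 − 5 = 0.83 V; V_SD = V_S − V_D = 5.83 − 2.42 = 3.41 V.
V_SG = 0.83 V < |V_tp| = 0.958 V, so the transistor is in cutoff.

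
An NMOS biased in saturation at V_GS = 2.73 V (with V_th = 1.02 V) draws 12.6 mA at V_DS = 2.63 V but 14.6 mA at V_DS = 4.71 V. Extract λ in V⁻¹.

λ = 0.0955 V⁻¹

With V_GS fixed, I_D ∝ (1 + λ V_DS) in saturation, so I_D2/I_D1 = (1 + λ V_DS2)/(1 + λ V_DS1).
14.6/12.6 = 1.159 = (1 + 4.71 λ)/(1 + 2.63 λ).
Solving: λ (I_D1 V_DS2 − I_D2 V_DS1) = I_D2 − I_D1, so λ = (14.6 − 12.6) / (12.6 × 4.71 − 14.6 × 2.63) = 2 / 20.9 = 0.0955 V⁻¹.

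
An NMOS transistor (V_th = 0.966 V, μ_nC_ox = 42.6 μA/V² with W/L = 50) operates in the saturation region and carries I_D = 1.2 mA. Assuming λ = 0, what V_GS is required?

V_GS = 2.03 V

k_n = μ_nC_ox · (W/L) = 2.13 mA/V².
In saturation I_D = ½ k_n (V_GS − V_th)², so V_GS − V_th = √(2 I_D / k_n) = √(2 × 1.2 / 2.13) = 1.06 V.
V_GS = 0.966 + 1.06 = 2.03 V.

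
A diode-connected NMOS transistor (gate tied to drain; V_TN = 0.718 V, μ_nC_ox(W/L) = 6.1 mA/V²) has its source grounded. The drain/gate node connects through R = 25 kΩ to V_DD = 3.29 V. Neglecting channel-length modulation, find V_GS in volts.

With gate tied to drain, V_GS = V_DS ≥ V_GS − V_TN, so the device is in saturation.
KCL at the drain: ½ k_n (V_GS − V_TN)² = (V_DD − V_GS)/R.
Let x = V_GS − 0.718. Then 76.2 x² + x − 2.572 = 0, giving x = 0.177 V (positive root), so V_GS = 0.895 V.
I_D = (V_DD − V_GS)/R = (3.29 − 0.895) / 25 = 0.0958 mA.

V_GS = 0.895 V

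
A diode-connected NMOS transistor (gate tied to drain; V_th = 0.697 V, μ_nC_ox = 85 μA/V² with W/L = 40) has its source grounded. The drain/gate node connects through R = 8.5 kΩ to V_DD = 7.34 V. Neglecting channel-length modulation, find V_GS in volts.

With gate tied to drain, V_GS = V_DS ≥ V_GS − V_th, so the device is in saturation.
k_n = μ_nC_ox · (W/L) = 3.4 mA/V².
KCL at the drain: ½ k_n (V_GS − V_th)² = (V_DD − V_GS)/R.
Let x = V_GS − 0.697. Then 14.4 x² + x − 6.643 = 0, giving x = 0.644 V (positive root), so V_GS = 1.34 V.
I_D = (V_DD − V_GS)/R = (7.34 − 1.34) / 8.5 = 0.706 mA.

V_GS = 1.34 V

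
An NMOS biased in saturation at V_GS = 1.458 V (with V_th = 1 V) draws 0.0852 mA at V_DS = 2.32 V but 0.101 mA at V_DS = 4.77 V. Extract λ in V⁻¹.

With V_GS fixed, I_D ∝ (1 + λ V_DS) in saturation, so I_D2/I_D1 = (1 + λ V_DS2)/(1 + λ V_DS1).
0.101/0.0852 = 1.185 = (1 + 4.77 λ)/(1 + 2.32 λ).
Solving: λ (I_D1 V_DS2 − I_D2 V_DS1) = I_D2 − I_D1, so λ = (0.101 − 0.0852) / (0.0852 × 4.77 − 0.101 × 2.32) = 0.0158 / 0.172 = 0.0918 V⁻¹.

λ = 0.0918 V⁻¹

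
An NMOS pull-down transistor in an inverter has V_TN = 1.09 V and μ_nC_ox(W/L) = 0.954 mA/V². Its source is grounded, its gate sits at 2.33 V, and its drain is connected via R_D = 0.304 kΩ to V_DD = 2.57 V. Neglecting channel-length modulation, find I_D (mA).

I_D = 0.733 mA

V_GS = V_G = 2.33 V, so V_ov = 2.33 − 1.09 = 1.24 V.
Assume saturation: I_D = ½ k_n V_ov² = 0.5 × 0.954 × 1.24² = 0.733 mA, giving V_DS = V_DD − I_D R_D = 2.57 − 0.733 × 0.304 = 2.35 V.
V_DS = 2.35 V ≥ V_ov = 1.24 V, confirming saturation.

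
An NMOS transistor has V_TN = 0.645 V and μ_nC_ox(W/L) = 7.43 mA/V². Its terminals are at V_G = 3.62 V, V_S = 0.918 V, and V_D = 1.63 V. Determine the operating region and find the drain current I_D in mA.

Triode; I_D = 9.00 mA

V_GS = V_G − V_S = 3.62 − 0.918 = 2.7 V; V_DS = V_D − V_S = 1.63 − 0.918 = 0.712 V.
V_ov = V_GS − V_TN = 2.7 − 0.645 = 2.06 V.
Since V_DS = 0.712 V < V_ov = 2.06 V, the device is in the triode region.
I_D = k_n [V_ov · V_DS − ½ V_DS²] = 7.43 × [2.06 × 0.712 − 0.5 × 0.712²] = 9 mA.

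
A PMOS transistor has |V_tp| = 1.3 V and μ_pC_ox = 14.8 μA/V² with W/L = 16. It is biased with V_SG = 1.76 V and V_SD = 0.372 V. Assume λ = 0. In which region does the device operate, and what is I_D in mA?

Triode; I_D = 0.0241 mA

k_p = μ_pC_ox · (W/L) = 0.2368 mA/V².
V_ov = V_SG − |V_tp| = 1.76 − 1.3 = 0.46 V.
Since V_SD = 0.372 V < V_ov = 0.46 V, the device is in the triode region.
I_D = k_p [V_ov · V_SD − ½ V_SD²] = 0.2368 × [0.46 × 0.372 − 0.5 × 0.372²] = 0.0241 mA.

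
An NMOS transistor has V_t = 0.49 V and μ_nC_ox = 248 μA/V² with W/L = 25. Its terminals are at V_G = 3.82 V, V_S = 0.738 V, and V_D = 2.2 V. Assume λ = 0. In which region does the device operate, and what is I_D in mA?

Triode; I_D = 16.9 mA

V_GS = V_G − V_S = 3.82 − 0.738 = 3.08 V; V_DS = V_D − V_S = 2.2 − 0.738 = 1.46 V.
k_n = μ_nC_ox · (W/L) = 6.2 mA/V².
V_ov = V_GS − V_t = 3.08 − 0.49 = 2.59 V.
Since V_DS = 1.46 V < V_ov = 2.59 V, the device is in the triode region.
I_D = k_n [V_ov · V_DS − ½ V_DS²] = 6.2 × [2.59 × 1.46 − 0.5 × 1.46²] = 16.9 mA.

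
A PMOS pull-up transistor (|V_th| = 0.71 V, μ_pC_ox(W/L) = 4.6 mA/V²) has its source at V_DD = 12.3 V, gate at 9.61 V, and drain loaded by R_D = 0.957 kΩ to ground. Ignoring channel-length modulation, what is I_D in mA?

I_D = 9.02 mA

V_SG = V_DD − V_G = 12.3 − 9.61 = 2.69 V, so V_ov = 2.69 − 0.71 = 1.98 V.
Assume saturation: I_D = ½ k_p V_ov² = 0.5 × 4.6 × 1.98² = 9.02 mA, giving V_SD = V_DD − I_D R_D = 12.3 − 9.02 × 0.957 = 3.67 V.
V_SD = 3.67 V ≥ V_ov = 1.98 V, confirming saturation.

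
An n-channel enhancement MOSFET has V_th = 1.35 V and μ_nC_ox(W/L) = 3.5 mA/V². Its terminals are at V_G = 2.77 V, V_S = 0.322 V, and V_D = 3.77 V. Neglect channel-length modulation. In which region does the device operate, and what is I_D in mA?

V_GS = V_G − V_S = 2.77 − 0.322 = 2.45 V; V_DS = V_D − V_S = 3.77 − 0.322 = 3.45 V.
V_ov = V_GS − V_th = 2.45 − 1.35 = 1.1 V.
Since V_DS = 3.45 V ≥ V_ov = 1.1 V, the device is in saturation.
I_D = ½ k_n V_ov² = 0.5 × 3.5 × 1.1² = 2.11 mA.

Saturation; I_D = 2.11 mA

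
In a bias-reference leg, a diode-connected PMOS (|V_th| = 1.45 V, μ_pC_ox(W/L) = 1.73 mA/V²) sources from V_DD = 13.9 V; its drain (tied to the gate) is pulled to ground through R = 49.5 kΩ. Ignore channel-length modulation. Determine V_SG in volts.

V_SG = 1.98 V

With gate tied to drain, V_SG = V_SD ≥ V_SG − |V_th|, so the device is in saturation.
KCL at the drain: ½ k_p (V_SG − |V_th|)² = (V_DD − V_SG)/R.
Let x = V_SG − 1.45. Then 42.8 x² + x − 12.45 = 0, giving x = 0.528 V (positive root), so V_SG = 1.98 V.
I_D = (V_DD − V_SG)/R = (13.9 − 1.98) / 49.5 = 0.241 mA.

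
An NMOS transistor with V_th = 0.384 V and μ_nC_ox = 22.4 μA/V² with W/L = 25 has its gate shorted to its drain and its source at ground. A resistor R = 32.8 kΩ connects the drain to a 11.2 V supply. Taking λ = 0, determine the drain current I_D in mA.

With gate tied to drain, V_GS = V_DS ≥ V_GS − V_th, so the device is in saturation.
k_n = μ_nC_ox · (W/L) = 0.56 mA/V².
KCL at the drain: ½ k_n (V_GS − V_th)² = (V_DD − V_GS)/R.
Let x = V_GS − 0.384. Then 9.18 x² + x − 10.82 = 0, giving x = 1.03 V (positive root), so V_GS = 1.42 V.
I_D = (V_DD − V_GS)/R = (11.2 − 1.42) / 32.8 = 0.298 mA.

I_D = 0.298 mA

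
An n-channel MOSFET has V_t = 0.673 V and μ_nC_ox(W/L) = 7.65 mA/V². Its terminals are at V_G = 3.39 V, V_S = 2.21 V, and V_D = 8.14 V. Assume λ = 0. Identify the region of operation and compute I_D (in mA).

V_GS = V_G − V_S = 3.39 − 2.21 = 1.18 V; V_DS = V_D − V_S = 8.14 − 2.21 = 5.93 V.
V_ov = V_GS − V_t = 1.18 − 0.673 = 0.507 V.
Since V_DS = 5.93 V ≥ V_ov = 0.507 V, the device is in saturation.
I_D = ½ k_n V_ov² = 0.5 × 7.65 × 0.507² = 0.983 mA.

Saturation; I_D = 0.983 mA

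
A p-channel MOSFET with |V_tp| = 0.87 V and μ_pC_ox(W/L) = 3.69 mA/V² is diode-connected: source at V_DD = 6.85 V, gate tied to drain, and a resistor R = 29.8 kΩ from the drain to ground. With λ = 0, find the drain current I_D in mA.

I_D = 0.190 mA

With gate tied to drain, V_SG = V_SD ≥ V_SG − |V_tp|, so the device is in saturation.
KCL at the drain: ½ k_p (V_SG − |V_tp|)² = (V_DD − V_SG)/R.
Let x = V_SG − 0.87. Then 55 x² + x − 5.98 = 0, giving x = 0.321 V (positive root), so V_SG = 1.19 V.
I_D = (V_DD − V_SG)/R = (6.85 − 1.19) / 29.8 = 0.19 mA.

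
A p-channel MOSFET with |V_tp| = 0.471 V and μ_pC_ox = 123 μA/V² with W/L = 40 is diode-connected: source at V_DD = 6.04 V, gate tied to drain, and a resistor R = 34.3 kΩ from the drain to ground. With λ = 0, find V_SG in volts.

V_SG = 0.722 V

With gate tied to drain, V_SG = V_SD ≥ V_SG − |V_tp|, so the device is in saturation.
k_p = μ_pC_ox · (W/L) = 4.92 mA/V².
KCL at the drain: ½ k_p (V_SG − |V_tp|)² = (V_DD − V_SG)/R.
Let x = V_SG − 0.471. Then 84.4 x² + x − 5.569 = 0, giving x = 0.251 V (positive root), so V_SG = 0.722 V.
I_D = (V_DD − V_SG)/R = (6.04 − 0.722) / 34.3 = 0.155 mA.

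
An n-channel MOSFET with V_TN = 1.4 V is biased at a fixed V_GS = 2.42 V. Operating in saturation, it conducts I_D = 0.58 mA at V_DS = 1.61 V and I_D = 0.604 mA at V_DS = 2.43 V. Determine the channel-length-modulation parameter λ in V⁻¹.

With V_GS fixed, I_D ∝ (1 + λ V_DS) in saturation, so I_D2/I_D1 = (1 + λ V_DS2)/(1 + λ V_DS1).
0.604/0.58 = 1.041 = (1 + 2.43 λ)/(1 + 1.61 λ).
Solving: λ (I_D1 V_DS2 − I_D2 V_DS1) = I_D2 − I_D1, so λ = (0.604 − 0.58) / (0.58 × 2.43 − 0.604 × 1.61) = 0.024 / 0.437 = 0.0549 V⁻¹.

λ = 0.0549 V⁻¹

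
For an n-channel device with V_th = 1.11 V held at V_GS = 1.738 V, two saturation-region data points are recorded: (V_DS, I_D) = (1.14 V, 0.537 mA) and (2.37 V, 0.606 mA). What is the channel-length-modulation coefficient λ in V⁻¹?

λ = 0.119 V⁻¹

With V_GS fixed, I_D ∝ (1 + λ V_DS) in saturation, so I_D2/I_D1 = (1 + λ V_DS2)/(1 + λ V_DS1).
0.606/0.537 = 1.128 = (1 + 2.37 λ)/(1 + 1.14 λ).
Solving: λ (I_D1 V_DS2 − I_D2 V_DS1) = I_D2 − I_D1, so λ = (0.606 − 0.537) / (0.537 × 2.37 − 0.606 × 1.14) = 0.069 / 0.582 = 0.119 V⁻¹.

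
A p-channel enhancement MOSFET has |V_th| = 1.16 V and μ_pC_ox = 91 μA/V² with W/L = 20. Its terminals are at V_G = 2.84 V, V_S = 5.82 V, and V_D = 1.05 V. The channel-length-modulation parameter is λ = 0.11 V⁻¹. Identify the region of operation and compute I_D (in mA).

Saturation; I_D = 4.60 mA

V_SG = V_S − V_G = 5.82 − 2.84 = 2.98 V; V_SD = V_S − V_D = 5.82 − 1.05 = 4.77 V.
k_p = μ_pC_ox · (W/L) = 1.82 mA/V².
V_ov = V_SG − |V_th| = 2.98 − 1.16 = 1.82 V.
Since V_SD = 4.77 V ≥ V_ov = 1.82 V, the device is in saturation.
I_D = ½ k_p V_ov² (1 + λ V_SD) = 0.5 × 1.82 × 1.82² × (1 + 0.11 × 4.77) = 4.6 mA.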